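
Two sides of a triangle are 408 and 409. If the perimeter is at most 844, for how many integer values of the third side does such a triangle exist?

Triangle inequality: 1 < x < 817. Perimeter ≤ 844 gives x ≤ 844 − 408 − 409 = 27.
So 1 < x ≤ 27; integers 2 through 27: 26 values.

26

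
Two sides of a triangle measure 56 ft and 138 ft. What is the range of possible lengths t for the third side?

82 < t < 194

By the triangle inequality, t must be less than 56 + 138 = 194 and greater than |56 − 138| = 82.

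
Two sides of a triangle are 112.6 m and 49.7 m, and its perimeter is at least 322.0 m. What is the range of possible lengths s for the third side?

Triangle inequality alone gives 62.9 < s < 162.3.
The perimeter condition gives s ≥ 322.0 − 112.6 − 49.7 = 159.7.
Intersecting the two: 159.7 ≤ s < 162.3.

159.7 ≤ s < 162.3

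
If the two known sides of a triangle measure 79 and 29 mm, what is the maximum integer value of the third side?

The third side must be strictly less than 79 + 29 = 108.
The largest integer below 108 is 107.

107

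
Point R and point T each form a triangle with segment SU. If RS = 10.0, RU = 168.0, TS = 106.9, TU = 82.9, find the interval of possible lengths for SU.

From triangle RSU: |10.0 − 168.0| < SU < 10.0 + 168.0, i.e. 158.0 < SU < 178.0.
From triangle TSU: 24.0 < SU < 189.8.
Both must hold, so SU lies in the intersection.

158.0 < SU < 178.0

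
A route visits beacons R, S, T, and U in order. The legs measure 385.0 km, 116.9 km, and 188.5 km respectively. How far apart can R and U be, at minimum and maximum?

The maximum is all hops collinear in one direction: 385.0 + 116.9 + 188.5 = 690.4.
The longest hop is 385.0; the others sum to 305.4. Folding the others back against it leaves at least 385.0 − 305.4 = 79.6.

79.6 ≤ RU ≤ 690.4 km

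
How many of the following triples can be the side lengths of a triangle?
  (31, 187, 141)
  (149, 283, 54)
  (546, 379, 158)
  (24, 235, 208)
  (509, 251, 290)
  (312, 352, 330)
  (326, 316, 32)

3

(31,141,187): 31+141 ≤ 187 → not valid
(54,149,283): 54+149 ≤ 283 → not valid
(158,379,546): 158+379 ≤ 546 → not valid
(24,208,235): 24+208 ≤ 235 → not valid
(251,290,509): 251+290 > 509 → valid
(312,330,352): 312+330 > 352 → valid
(32,316,326): 32+316 > 326 → valid
3 of the 7 triples form a triangle.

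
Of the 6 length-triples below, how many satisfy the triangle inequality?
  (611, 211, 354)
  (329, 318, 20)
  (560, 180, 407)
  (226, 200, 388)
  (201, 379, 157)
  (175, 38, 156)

(211,354,611): 211+354 ≤ 611 → not valid
(20,318,329): 20+318 > 329 → valid
(180,407,560): 180+407 > 560 → valid
(200,226,388): 200+226 > 388 → valid
(157,201,379): 157+201 ≤ 379 → not valid
(38,156,175): 38+156 > 175 → valid
4 of the 6 triples form a triangle.

4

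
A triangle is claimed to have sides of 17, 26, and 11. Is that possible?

Yes

The longest side is 26, and the other two sum to 28.
Since 28 > 26, the triangle inequality holds.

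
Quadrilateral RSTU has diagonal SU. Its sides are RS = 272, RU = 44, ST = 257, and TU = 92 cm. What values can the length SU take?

228 < SU < 316

From triangle RSU: |272 − 44| < SU < 272 + 44, i.e. 228 < SU < 316.
From triangle TSU: 165 < SU < 349.
Both must hold, so SU lies in the intersection.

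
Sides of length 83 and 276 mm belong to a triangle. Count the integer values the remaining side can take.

165

The third side lies in the open interval (193, 359).
Integers from 194 to 358 inclusive: 358 − 194 + 1 = 165.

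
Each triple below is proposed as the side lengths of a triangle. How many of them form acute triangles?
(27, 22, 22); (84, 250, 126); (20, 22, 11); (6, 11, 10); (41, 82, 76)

4

(27,22,22): 22²+22² = 968 > 729 = 27² → acute
(84,250,126): 84+126 ≤ 250, not a triangle
(20,22,11): 11²+20² = 521 > 484 = 22² → acute
(6,11,10): 6²+10² = 136 > 121 = 11² → acute
(41,82,76): 41²+76² = 7457 > 6724 = 82² → acute
4 of the 5 are acute.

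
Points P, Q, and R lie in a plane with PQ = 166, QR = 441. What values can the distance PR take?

275 ≤ PR ≤ 607

By the triangle inequality, |166 − 441| ≤ PR ≤ 166 + 441.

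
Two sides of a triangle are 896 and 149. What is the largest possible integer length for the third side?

1044

The third side must be strictly less than 896 + 149 = 1045.
The largest integer below 1045 is 1044.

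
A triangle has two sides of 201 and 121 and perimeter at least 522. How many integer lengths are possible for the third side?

Triangle inequality: 80 < x < 322. Perimeter ≥ 522 gives x ≥ 522 − 201 − 121 = 200.
So 200 ≤ x < 322; integers 200 through 321: 122 values.

122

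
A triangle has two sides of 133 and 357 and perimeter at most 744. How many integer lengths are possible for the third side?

30

Triangle inequality: 224 < x < 490. Perimeter ≤ 744 gives x ≤ 744 − 133 − 357 = 254.
So 224 < x ≤ 254; integers 225 through 254: 30 values.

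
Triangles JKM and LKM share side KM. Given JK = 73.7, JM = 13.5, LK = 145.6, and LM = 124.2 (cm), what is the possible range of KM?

60.2 < KM < 87.2

From triangle JKM: |73.7 − 13.5| < KM < 73.7 + 13.5, i.e. 60.2 < KM < 87.2.
From triangle LKM: 21.4 < KM < 269.8.
Both must hold, so KM lies in the intersection.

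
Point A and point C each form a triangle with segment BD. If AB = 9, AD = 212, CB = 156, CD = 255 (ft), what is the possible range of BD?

From triangle ABD: |9 − 212| < BD < 9 + 212, i.e. 203 < BD < 221.
From triangle CBD: 99 < BD < 411.
Both must hold, so BD lies in the intersection.

203 < BD < 221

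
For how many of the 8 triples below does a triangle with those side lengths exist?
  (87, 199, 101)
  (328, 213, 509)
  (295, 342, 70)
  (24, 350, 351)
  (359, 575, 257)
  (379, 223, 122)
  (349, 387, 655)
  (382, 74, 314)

6

(87,101,199): 87+101 ≤ 199 → not valid
(213,328,509): 213+328 > 509 → valid
(70,295,342): 70+295 > 342 → valid
(24,350,351): 24+350 > 351 → valid
(257,359,575): 257+359 > 575 → valid
(122,223,379): 122+223 ≤ 379 → not valid
(349,387,655): 349+387 > 655 → valid
(74,314,382): 74+314 > 382 → valid
6 of the 8 triples form a triangle.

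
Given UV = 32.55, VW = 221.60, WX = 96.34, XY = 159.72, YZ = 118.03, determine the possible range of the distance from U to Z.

The maximum is all hops collinear in one direction: 32.55 + 221.60 + 96.34 + 159.72 + 118.03 = 628.24.
The longest hop is 221.60; the others sum to 406.64. Since 221.60 ≤ 406.64, the path can fold back on itself completely, so the minimum distance is 0.

0 ≤ UZ ≤ 628.24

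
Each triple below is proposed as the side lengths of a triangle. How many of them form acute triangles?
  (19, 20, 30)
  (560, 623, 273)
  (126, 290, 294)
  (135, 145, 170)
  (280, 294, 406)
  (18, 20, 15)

3

(19,20,30): 19²+20² = 761 < 900 = 30² → obtuse
(560,623,273): 273²+560² = 388129 = 623² → right
(126,290,294): 126²+290² = 99976 > 86436 = 294² → acute
(135,145,170): 135²+145² = 39250 > 28900 = 170² → acute
(280,294,406): 280²+294² = 164836 = 406² → right
(18,20,15): 15²+18² = 549 > 400 = 20² → acute
3 of the 6 are acute.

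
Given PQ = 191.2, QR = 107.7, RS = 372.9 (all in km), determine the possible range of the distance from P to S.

The maximum is all hops collinear in one direction: 191.2 + 107.7 + 372.9 = 671.8.
The longest hop is 372.9; the others sum to 298.9. Folding the others back against it leaves at least 372.9 − 298.9 = 74.0.

74.0 ≤ PS ≤ 671.8 km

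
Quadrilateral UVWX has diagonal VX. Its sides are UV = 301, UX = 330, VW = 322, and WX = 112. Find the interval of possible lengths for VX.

210 < VX < 434

From triangle UVX: |301 − 330| < VX < 301 + 330, i.e. 29 < VX < 631.
From triangle WVX: 210 < VX < 434.
Both must hold, so VX lies in the intersection.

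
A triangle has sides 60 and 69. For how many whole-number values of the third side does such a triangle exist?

The third side lies in the open interval (9, 129).
Integers from 10 to 128 inclusive: 128 − 10 + 1 = 119.

119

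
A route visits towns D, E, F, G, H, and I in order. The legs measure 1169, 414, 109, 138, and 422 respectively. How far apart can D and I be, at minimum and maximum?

The maximum is all hops collinear in one direction: 1169 + 414 + 109 + 138 + 422 = 2252.
The longest hop is 1169; the others sum to 1083. Folding the others back against it leaves at least 1169 − 1083 = 86.

86 ≤ DI ≤ 2252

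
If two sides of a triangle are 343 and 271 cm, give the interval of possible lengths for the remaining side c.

By the triangle inequality, c must be less than 343 + 271 = 614 and greater than |343 − 271| = 72.

72 < c < 614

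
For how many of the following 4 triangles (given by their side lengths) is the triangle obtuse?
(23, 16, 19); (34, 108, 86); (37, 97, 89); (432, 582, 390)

2

(23,16,19): 16²+19² = 617 > 529 = 23² → acute
(34,108,86): 34²+86² = 8552 < 11664 = 108² → obtuse
(37,97,89): 37²+89² = 9290 < 9409 = 97² → obtuse
(432,582,390): 390²+432² = 338724 = 582² → right
2 of the 4 are obtuse.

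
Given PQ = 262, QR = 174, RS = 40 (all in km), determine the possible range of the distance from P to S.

48 ≤ PS ≤ 476 km

The maximum is all hops collinear in one direction: 262 + 174 + 40 = 476.
The longest hop is 262; the others sum to 214. Folding the others back against it leaves at least 262 − 214 = 48.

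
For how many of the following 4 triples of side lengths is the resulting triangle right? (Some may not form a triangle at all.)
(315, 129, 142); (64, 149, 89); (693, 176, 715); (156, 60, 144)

(315,129,142): 129+142 ≤ 315, not a triangle
(64,149,89): 64²+89² = 12017 < 22201 = 149² → obtuse
(693,176,715): 176²+693² = 511225 = 715² → right
(156,60,144): 60²+144² = 24336 = 156² → right
2 of the 4 are right.

2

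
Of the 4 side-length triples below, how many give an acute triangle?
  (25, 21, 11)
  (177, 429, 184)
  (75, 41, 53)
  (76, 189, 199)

(25,21,11): 11²+21² = 562 < 625 = 25² → obtuse
(177,429,184): 177+184 ≤ 429, not a triangle
(75,41,53): 41²+53² = 4490 < 5625 = 75² → obtuse
(76,189,199): 76²+189² = 41497 > 39601 = 199² → acute
1 of the 4 is acute.

1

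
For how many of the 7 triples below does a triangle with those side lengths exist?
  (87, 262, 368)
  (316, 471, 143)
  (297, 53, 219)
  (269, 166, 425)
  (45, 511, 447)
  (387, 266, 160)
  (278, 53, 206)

(87,262,368): 87+262 ≤ 368 → not valid
(143,316,471): 143+316 ≤ 471 → not valid
(53,219,297): 53+219 ≤ 297 → not valid
(166,269,425): 166+269 > 425 → valid
(45,447,511): 45+447 ≤ 511 → not valid
(160,266,387): 160+266 > 387 → valid
(53,206,278): 53+206 ≤ 278 → not valid
2 of the 7 triples form a triangle.

2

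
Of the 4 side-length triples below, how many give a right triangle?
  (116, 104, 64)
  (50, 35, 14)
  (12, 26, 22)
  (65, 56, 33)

1

(116,104,64): 64²+104² = 14912 > 13456 = 116² → acute
(50,35,14): 14+35 ≤ 50, not a triangle
(12,26,22): 12²+22² = 628 < 676 = 26² → obtuse
(65,56,33): 33²+56² = 4225 = 65² → right
1 of the 4 is right.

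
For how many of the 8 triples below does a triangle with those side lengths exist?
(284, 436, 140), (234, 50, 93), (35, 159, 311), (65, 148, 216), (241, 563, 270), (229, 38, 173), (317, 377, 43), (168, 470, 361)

1

(140,284,436): 140+284 ≤ 436 → not valid
(50,93,234): 50+93 ≤ 234 → not valid
(35,159,311): 35+159 ≤ 311 → not valid
(65,148,216): 65+148 ≤ 216 → not valid
(241,270,563): 241+270 ≤ 563 → not valid
(38,173,229): 38+173 ≤ 229 → not valid
(43,317,377): 43+317 ≤ 377 → not valid
(168,361,470): 168+361 > 470 → valid
1 of the 8 triples forms a triangle.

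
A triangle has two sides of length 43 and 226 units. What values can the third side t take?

By the triangle inequality, t must be less than 43 + 226 = 269 and greater than |43 − 226| = 183.

183 < t < 269 (units)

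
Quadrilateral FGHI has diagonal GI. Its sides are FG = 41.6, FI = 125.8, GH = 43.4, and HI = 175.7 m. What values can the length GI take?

From triangle FGI: |41.6 − 125.8| < GI < 41.6 + 125.8, i.e. 84.2 < GI < 167.4.
From triangle HGI: 132.3 < GI < 219.1.
Both must hold, so GI lies in the intersection.

132.3 < GI < 167.4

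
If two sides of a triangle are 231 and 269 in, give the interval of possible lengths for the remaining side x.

38 < x < 500 (in)

By the triangle inequality, x must be less than 231 + 269 = 500 and greater than |231 − 269| = 38.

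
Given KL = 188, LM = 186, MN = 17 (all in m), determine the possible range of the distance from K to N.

The maximum is all hops collinear in one direction: 188 + 186 + 17 = 391.
The longest hop is 188; the others sum to 203. Since 188 ≤ 203, the path can fold back on itself completely, so the minimum distance is 0.

0 ≤ KN ≤ 391 m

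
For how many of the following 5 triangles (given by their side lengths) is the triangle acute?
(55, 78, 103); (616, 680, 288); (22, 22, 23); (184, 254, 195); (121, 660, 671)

2

(55,78,103): 55²+78² = 9109 < 10609 = 103² → obtuse
(616,680,288): 288²+616² = 462400 = 680² → right
(22,22,23): 22²+22² = 968 > 529 = 23² → acute
(184,254,195): 184²+195² = 71881 > 64516 = 254² → acute
(121,660,671): 121²+660² = 450241 = 671² → right
2 of the 5 are acute.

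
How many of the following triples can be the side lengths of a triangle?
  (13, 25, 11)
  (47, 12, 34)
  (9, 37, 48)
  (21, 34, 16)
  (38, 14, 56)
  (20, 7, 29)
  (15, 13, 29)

(11,13,25): 11+13 ≤ 25 → not valid
(12,34,47): 12+34 ≤ 47 → not valid
(9,37,48): 9+37 ≤ 48 → not valid
(16,21,34): 16+21 > 34 → valid
(14,38,56): 14+38 ≤ 56 → not valid
(7,20,29): 7+20 ≤ 29 → not valid
(13,15,29): 13+15 ≤ 29 → not valid
1 of the 7 triples forms a triangle.

1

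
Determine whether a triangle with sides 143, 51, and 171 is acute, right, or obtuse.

Compare the square of the longest side to the sum of squares of the other two: 51² + 143² = 23050 < 29241 = 171².

obtuse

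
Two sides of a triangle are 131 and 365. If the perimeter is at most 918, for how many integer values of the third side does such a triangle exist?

Triangle inequality: 234 < x < 496. Perimeter ≤ 918 gives x ≤ 918 − 131 − 365 = 422.
So 234 < x ≤ 422; integers 235 through 422: 188 values.

188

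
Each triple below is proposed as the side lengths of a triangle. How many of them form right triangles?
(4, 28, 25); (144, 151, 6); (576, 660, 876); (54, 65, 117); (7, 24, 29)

1

(4,28,25): 4²+25² = 641 < 784 = 28² → obtuse
(144,151,6): 6+144 ≤ 151, not a triangle
(576,660,876): 576²+660² = 767376 = 876² → right
(54,65,117): 54²+65² = 7141 < 13689 = 117² → obtuse
(7,24,29): 7²+24² = 625 < 841 = 29² → obtuse
1 of the 5 is right.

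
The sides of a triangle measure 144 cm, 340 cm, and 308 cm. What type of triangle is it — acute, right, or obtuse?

Compare the square of the longest side to the sum of squares of the other two: 144² + 308² = 115600 = 340².

right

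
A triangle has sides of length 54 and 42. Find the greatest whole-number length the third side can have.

The third side must be strictly less than 54 + 42 = 96.
The largest integer below 96 is 95.

95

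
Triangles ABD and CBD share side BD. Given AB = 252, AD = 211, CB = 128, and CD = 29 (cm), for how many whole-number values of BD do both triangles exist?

From triangle ABD: 41 < BD < 463.
From triangle CBD: 99 < BD < 157.
Intersection: 99 < BD < 157, so integers 100 through 156: 57 values.

57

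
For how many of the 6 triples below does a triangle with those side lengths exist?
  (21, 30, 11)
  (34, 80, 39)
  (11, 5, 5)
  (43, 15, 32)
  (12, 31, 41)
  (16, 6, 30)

3

(11,21,30): 11+21 > 30 → valid
(34,39,80): 34+39 ≤ 80 → not valid
(5,5,11): 5+5 ≤ 11 → not valid
(15,32,43): 15+32 > 43 → valid
(12,31,41): 12+31 > 41 → valid
(6,16,30): 6+16 ≤ 30 → not valid
3 of the 6 triples form a triangle.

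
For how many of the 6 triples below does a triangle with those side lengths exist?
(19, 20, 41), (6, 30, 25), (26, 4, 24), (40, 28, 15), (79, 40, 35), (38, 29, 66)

(19,20,41): 19+20 ≤ 41 → not valid
(6,25,30): 6+25 > 30 → valid
(4,24,26): 4+24 > 26 → valid
(15,28,40): 15+28 > 40 → valid
(35,40,79): 35+40 ≤ 79 → not valid
(29,38,66): 29+38 > 66 → valid
4 of the 6 triples form a triangle.

4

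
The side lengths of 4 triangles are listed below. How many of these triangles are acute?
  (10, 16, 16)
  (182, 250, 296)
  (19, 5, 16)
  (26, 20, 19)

(10,16,16): 10²+16² = 356 > 256 = 16² → acute
(182,250,296): 182²+250² = 95624 > 87616 = 296² → acute
(19,5,16): 5²+16² = 281 < 361 = 19² → obtuse
(26,20,19): 19²+20² = 761 > 676 = 26² → acute
3 of the 4 are acute.

3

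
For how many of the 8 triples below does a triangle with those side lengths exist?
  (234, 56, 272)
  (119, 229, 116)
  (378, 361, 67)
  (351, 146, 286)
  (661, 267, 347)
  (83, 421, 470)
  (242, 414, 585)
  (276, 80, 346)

(56,234,272): 56+234 > 272 → valid
(116,119,229): 116+119 > 229 → valid
(67,361,378): 67+361 > 378 → valid
(146,286,351): 146+286 > 351 → valid
(267,347,661): 267+347 ≤ 661 → not valid
(83,421,470): 83+421 > 470 → valid
(242,414,585): 242+414 > 585 → valid
(80,276,346): 80+276 > 346 → valid
7 of the 8 triples form a triangle.

7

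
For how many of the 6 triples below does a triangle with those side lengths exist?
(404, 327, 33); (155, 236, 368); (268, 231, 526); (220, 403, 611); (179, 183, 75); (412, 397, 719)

4

(33,327,404): 33+327 ≤ 404 → not valid
(155,236,368): 155+236 > 368 → valid
(231,268,526): 231+268 ≤ 526 → not valid
(220,403,611): 220+403 > 611 → valid
(75,179,183): 75+179 > 183 → valid
(397,412,719): 397+412 > 719 → valid
4 of the 6 triples form a triangle.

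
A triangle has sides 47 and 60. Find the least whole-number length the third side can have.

14

The third side must be strictly greater than |47 − 60| = 13.
The smallest integer above 13 is 14.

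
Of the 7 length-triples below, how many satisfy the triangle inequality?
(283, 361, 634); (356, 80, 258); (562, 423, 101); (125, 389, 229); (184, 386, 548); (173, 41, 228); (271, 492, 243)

(283,361,634): 283+361 > 634 → valid
(80,258,356): 80+258 ≤ 356 → not valid
(101,423,562): 101+423 ≤ 562 → not valid
(125,229,389): 125+229 ≤ 389 → not valid
(184,386,548): 184+386 > 548 → valid
(41,173,228): 41+173 ≤ 228 → not valid
(243,271,492): 243+271 > 492 → valid
3 of the 7 triples form a triangle.

3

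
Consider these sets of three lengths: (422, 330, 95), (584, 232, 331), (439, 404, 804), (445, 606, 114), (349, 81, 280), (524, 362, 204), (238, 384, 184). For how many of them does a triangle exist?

(95,330,422): 95+330 > 422 → valid
(232,331,584): 232+331 ≤ 584 → not valid
(404,439,804): 404+439 > 804 → valid
(114,445,606): 114+445 ≤ 606 → not valid
(81,280,349): 81+280 > 349 → valid
(204,362,524): 204+362 > 524 → valid
(184,238,384): 184+238 > 384 → valid
5 of the 7 triples form a triangle.

5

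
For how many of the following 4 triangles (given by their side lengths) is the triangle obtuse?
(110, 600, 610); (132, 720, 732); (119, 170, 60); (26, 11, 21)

(110,600,610): 110²+600² = 372100 = 610² → right
(132,720,732): 132²+720² = 535824 = 732² → right
(119,170,60): 60²+119² = 17761 < 28900 = 170² → obtuse
(26,11,21): 11²+21² = 562 < 676 = 26² → obtuse
2 of the 4 are obtuse.

2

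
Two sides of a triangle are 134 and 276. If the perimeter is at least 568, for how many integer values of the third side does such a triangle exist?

252

Triangle inequality: 142 < x < 410. Perimeter ≥ 568 gives x ≥ 568 − 134 − 276 = 158.
So 158 ≤ x < 410; integers 158 through 409: 252 values.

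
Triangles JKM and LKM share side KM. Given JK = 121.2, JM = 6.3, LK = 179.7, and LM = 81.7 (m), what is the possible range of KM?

From triangle JKM: |121.2 − 6.3| < KM < 121.2 + 6.3, i.e. 114.9 < KM < 127.5.
From triangle LKM: 98.0 < KM < 261.4.
Both must hold, so KM lies in the intersection.

114.9 < KM < 127.5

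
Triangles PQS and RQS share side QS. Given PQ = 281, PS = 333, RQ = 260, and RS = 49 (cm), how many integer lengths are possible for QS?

From triangle PQS: 52 < QS < 614.
From triangle RQS: 211 < QS < 309.
Intersection: 211 < QS < 309, so integers 212 through 308: 97 values.

97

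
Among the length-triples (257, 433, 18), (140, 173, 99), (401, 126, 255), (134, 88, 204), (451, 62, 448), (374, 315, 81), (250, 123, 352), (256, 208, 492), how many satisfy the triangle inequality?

(18,257,433): 18+257 ≤ 433 → not valid
(99,140,173): 99+140 > 173 → valid
(126,255,401): 126+255 ≤ 401 → not valid
(88,134,204): 88+134 > 204 → valid
(62,448,451): 62+448 > 451 → valid
(81,315,374): 81+315 > 374 → valid
(123,250,352): 123+250 > 352 → valid
(208,256,492): 208+256 ≤ 492 → not valid
5 of the 8 triples form a triangle.

5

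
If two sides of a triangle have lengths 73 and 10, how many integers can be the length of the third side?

19

The third side lies in the open interval (63, 83).
Integers from 64 to 82 inclusive: 82 − 64 + 1 = 19.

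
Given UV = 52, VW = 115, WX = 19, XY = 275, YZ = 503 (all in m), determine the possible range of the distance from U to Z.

The maximum is all hops collinear in one direction: 52 + 115 + 19 + 275 + 503 = 964.
The longest hop is 503; the others sum to 461. Folding the others back against it leaves at least 503 − 461 = 42.

42 ≤ UZ ≤ 964 m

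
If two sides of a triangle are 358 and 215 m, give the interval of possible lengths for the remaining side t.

143 < t < 573

By the triangle inequality, t must be less than 358 + 215 = 573 and greater than |358 − 215| = 143.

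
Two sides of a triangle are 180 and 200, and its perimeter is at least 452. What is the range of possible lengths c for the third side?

72 ≤ c < 380

Triangle inequality alone gives 20 < c < 380.
The perimeter condition gives c ≥ 452 − 180 − 200 = 72.
Intersecting the two: 72 ≤ c < 380.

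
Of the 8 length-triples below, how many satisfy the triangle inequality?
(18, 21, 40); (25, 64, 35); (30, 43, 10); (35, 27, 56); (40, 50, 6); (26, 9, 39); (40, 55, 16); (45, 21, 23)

2

(18,21,40): 18+21 ≤ 40 → not valid
(25,35,64): 25+35 ≤ 64 → not valid
(10,30,43): 10+30 ≤ 43 → not valid
(27,35,56): 27+35 > 56 → valid
(6,40,50): 6+40 ≤ 50 → not valid
(9,26,39): 9+26 ≤ 39 → not valid
(16,40,55): 16+40 > 55 → valid
(21,23,45): 21+23 ≤ 45 → not valid
2 of the 8 triples form a triangle.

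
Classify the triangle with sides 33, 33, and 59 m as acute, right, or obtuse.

obtuse

Compare the square of the longest side to the sum of squares of the other two: 33² + 33² = 2178 < 3481 = 59².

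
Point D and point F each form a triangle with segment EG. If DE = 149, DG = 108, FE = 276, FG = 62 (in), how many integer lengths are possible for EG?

42

From triangle DEG: 41 < EG < 257.
From triangle FEG: 214 < EG < 338.
Intersection: 214 < EG < 257, so integers 215 through 256: 42 values.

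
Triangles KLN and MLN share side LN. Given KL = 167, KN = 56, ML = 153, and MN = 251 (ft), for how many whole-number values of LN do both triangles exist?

111

From triangle KLN: 111 < LN < 223.
From triangle MLN: 98 < LN < 404.
Intersection: 111 < LN < 223, so integers 112 through 222: 111 values.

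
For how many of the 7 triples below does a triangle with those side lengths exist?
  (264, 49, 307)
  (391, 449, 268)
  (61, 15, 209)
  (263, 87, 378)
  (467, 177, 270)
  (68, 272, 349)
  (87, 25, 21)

(49,264,307): 49+264 > 307 → valid
(268,391,449): 268+391 > 449 → valid
(15,61,209): 15+61 ≤ 209 → not valid
(87,263,378): 87+263 ≤ 378 → not valid
(177,270,467): 177+270 ≤ 467 → not valid
(68,272,349): 68+272 ≤ 349 → not valid
(21,25,87): 21+25 ≤ 87 → not valid
2 of the 7 triples form a triangle.

2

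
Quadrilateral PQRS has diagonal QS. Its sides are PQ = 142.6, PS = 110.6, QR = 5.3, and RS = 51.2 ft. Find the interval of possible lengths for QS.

45.9 < QS < 56.5

From triangle PQS: |142.6 − 110.6| < QS < 142.6 + 110.6, i.e. 32.0 < QS < 253.2.
From triangle RQS: 45.9 < QS < 56.5.
Both must hold, so QS lies in the intersection.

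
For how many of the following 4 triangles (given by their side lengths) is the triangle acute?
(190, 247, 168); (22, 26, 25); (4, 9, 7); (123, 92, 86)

(190,247,168): 168²+190² = 64324 > 61009 = 247² → acute
(22,26,25): 22²+25² = 1109 > 676 = 26² → acute
(4,9,7): 4²+7² = 65 < 81 = 9² → obtuse
(123,92,86): 86²+92² = 15860 > 15129 = 123² → acute
3 of the 4 are acute.

3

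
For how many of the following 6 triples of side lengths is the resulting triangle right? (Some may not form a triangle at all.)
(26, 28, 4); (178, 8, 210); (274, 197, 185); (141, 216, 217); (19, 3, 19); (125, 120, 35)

(26,28,4): 4²+26² = 692 < 784 = 28² → obtuse
(178,8,210): 8+178 ≤ 210, not a triangle
(274,197,185): 185²+197² = 73034 < 75076 = 274² → obtuse
(141,216,217): 141²+216² = 66537 > 47089 = 217² → acute
(19,3,19): 3²+19² = 370 > 361 = 19² → acute
(125,120,35): 35²+120² = 15625 = 125² → right
1 of the 6 is right.

1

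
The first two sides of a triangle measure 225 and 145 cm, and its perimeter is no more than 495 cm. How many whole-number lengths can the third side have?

45

Triangle inequality: 80 < x < 370. Perimeter ≤ 495 gives x ≤ 495 − 225 − 145 = 125.
So 80 < x ≤ 125; integers 81 through 125: 45 values.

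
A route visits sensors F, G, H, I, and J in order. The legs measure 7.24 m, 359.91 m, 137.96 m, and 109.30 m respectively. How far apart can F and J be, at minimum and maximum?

105.41 ≤ FJ ≤ 614.41 m

The maximum is all hops collinear in one direction: 7.24 + 359.91 + 137.96 + 109.30 = 614.41.
The longest hop is 359.91; the others sum to 254.50. Folding the others back against it leaves at least 359.91 − 254.50 = 105.41.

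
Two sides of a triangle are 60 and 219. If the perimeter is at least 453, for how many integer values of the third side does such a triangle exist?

Triangle inequality: 159 < x < 279. Perimeter ≥ 453 gives x ≥ 453 − 60 − 219 = 174.
So 174 ≤ x < 279; integers 174 through 278: 105 values.

105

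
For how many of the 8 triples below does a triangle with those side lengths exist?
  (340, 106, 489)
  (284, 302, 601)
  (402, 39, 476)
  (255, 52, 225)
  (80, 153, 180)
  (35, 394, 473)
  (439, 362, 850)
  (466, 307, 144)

2

(106,340,489): 106+340 ≤ 489 → not valid
(284,302,601): 284+302 ≤ 601 → not valid
(39,402,476): 39+402 ≤ 476 → not valid
(52,225,255): 52+225 > 255 → valid
(80,153,180): 80+153 > 180 → valid
(35,394,473): 35+394 ≤ 473 → not valid
(362,439,850): 362+439 ≤ 850 → not valid
(144,307,466): 144+307 ≤ 466 → not valid
2 of the 8 triples form a triangle.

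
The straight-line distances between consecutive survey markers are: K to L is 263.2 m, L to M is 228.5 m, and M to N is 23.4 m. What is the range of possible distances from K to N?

The maximum is all hops collinear in one direction: 263.2 + 228.5 + 23.4 = 515.1.
The longest hop is 263.2; the others sum to 251.9. Folding the others back against it leaves at least 263.2 − 251.9 = 11.3.

11.3 ≤ KN ≤ 515.1 m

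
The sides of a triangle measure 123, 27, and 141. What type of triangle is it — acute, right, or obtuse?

obtuse

Compare the square of the longest side to the sum of squares of the other two: 27² + 123² = 15858 < 19881 = 141².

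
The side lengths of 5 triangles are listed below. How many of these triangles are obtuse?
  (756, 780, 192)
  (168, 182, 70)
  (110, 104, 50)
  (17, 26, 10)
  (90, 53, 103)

(756,780,192): 192²+756² = 608400 = 780² → right
(168,182,70): 70²+168² = 33124 = 182² → right
(110,104,50): 50²+104² = 13316 > 12100 = 110² → acute
(17,26,10): 10²+17² = 389 < 676 = 26² → obtuse
(90,53,103): 53²+90² = 10909 > 10609 = 103² → acute
1 of the 5 is obtuse.

1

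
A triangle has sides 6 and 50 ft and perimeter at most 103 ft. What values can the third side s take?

Triangle inequality alone gives 44 < s < 56.
The perimeter condition gives s ≤ 103 − 6 − 50 = 47.
Intersecting the two: 44 < s ≤ 47.

44 < s ≤ 47 ft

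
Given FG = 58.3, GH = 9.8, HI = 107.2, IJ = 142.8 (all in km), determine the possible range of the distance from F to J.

0 ≤ FJ ≤ 318.1 km

The maximum is all hops collinear in one direction: 58.3 + 9.8 + 107.2 + 142.8 = 318.1.
The longest hop is 142.8; the others sum to 175.3. Since 142.8 ≤ 175.3, the path can fold back on itself completely, so the minimum distance is 0.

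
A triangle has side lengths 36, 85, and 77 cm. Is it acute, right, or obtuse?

right

Compare the square of the longest side to the sum of squares of the other two: 36² + 77² = 7225 = 85².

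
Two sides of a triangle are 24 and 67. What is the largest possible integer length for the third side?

90

The third side must be strictly less than 24 + 67 = 91.
The largest integer below 91 is 90.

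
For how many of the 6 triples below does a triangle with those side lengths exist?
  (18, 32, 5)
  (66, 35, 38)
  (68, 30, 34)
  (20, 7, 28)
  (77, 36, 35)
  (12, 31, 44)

1

(5,18,32): 5+18 ≤ 32 → not valid
(35,38,66): 35+38 > 66 → valid
(30,34,68): 30+34 ≤ 68 → not valid
(7,20,28): 7+20 ≤ 28 → not valid
(35,36,77): 35+36 ≤ 77 → not valid
(12,31,44): 12+31 ≤ 44 → not valid
1 of the 6 triples forms a triangle.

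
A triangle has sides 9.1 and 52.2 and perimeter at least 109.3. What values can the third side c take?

Triangle inequality alone gives 43.1 < c < 61.3.
The perimeter condition gives c ≥ 109.3 − 9.1 − 52.2 = 48.0.
Intersecting the two: 48.0 ≤ c < 61.3.

48.0 ≤ c < 61.3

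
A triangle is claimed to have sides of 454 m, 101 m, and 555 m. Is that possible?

The two shorter sides sum to 555, exactly equal to the longest side 555.
That gives only a degenerate (flat) triangle — the inequality must be strict.

No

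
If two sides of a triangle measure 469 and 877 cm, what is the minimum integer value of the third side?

The third side must be strictly greater than |469 − 877| = 408.
The smallest integer above 408 is 409.

409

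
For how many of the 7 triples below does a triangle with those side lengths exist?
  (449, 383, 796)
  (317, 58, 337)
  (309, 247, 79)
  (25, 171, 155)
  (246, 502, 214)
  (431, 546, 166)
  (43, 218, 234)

(383,449,796): 383+449 > 796 → valid
(58,317,337): 58+317 > 337 → valid
(79,247,309): 79+247 > 309 → valid
(25,155,171): 25+155 > 171 → valid
(214,246,502): 214+246 ≤ 502 → not valid
(166,431,546): 166+431 > 546 → valid
(43,218,234): 43+218 > 234 → valid
6 of the 7 triples form a triangle.

6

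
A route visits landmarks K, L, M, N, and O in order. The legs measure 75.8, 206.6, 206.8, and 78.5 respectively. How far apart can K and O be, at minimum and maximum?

The maximum is all hops collinear in one direction: 75.8 + 206.6 + 206.8 + 78.5 = 567.7.
The longest hop is 206.8; the others sum to 360.9. Since 206.8 ≤ 360.9, the path can fold back on itself completely, so the minimum distance is 0.

0 ≤ KO ≤ 567.7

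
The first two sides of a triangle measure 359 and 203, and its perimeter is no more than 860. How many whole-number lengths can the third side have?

142

Triangle inequality: 156 < x < 562. Perimeter ≤ 860 gives x ≤ 860 − 359 − 203 = 298.
So 156 < x ≤ 298; integers 157 through 298: 142 values.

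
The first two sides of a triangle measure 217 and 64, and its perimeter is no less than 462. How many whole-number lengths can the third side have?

100

Triangle inequality: 153 < x < 281. Perimeter ≥ 462 gives x ≥ 462 − 217 − 64 = 181.
So 181 ≤ x < 281; integers 181 through 280: 100 values.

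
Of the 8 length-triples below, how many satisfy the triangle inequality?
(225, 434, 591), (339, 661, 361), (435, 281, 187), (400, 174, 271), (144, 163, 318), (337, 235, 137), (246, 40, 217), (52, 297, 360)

(225,434,591): 225+434 > 591 → valid
(339,361,661): 339+361 > 661 → valid
(187,281,435): 187+281 > 435 → valid
(174,271,400): 174+271 > 400 → valid
(144,163,318): 144+163 ≤ 318 → not valid
(137,235,337): 137+235 > 337 → valid
(40,217,246): 40+217 > 246 → valid
(52,297,360): 52+297 ≤ 360 → not valid
6 of the 8 triples form a triangle.

6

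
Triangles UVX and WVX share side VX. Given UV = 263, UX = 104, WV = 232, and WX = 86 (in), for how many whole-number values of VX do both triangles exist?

158

From triangle UVX: 159 < VX < 367.
From triangle WVX: 146 < VX < 318.
Intersection: 159 < VX < 318, so integers 160 through 317: 158 values.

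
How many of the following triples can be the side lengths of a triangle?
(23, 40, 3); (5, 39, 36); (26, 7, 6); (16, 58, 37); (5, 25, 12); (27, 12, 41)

(3,23,40): 3+23 ≤ 40 → not valid
(5,36,39): 5+36 > 39 → valid
(6,7,26): 6+7 ≤ 26 → not valid
(16,37,58): 16+37 ≤ 58 → not valid
(5,12,25): 5+12 ≤ 25 → not valid
(12,27,41): 12+27 ≤ 41 → not valid
1 of the 6 triples forms a triangle.

1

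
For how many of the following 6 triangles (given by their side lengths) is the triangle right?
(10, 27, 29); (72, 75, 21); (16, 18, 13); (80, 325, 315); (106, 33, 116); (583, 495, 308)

3

(10,27,29): 10²+27² = 829 < 841 = 29² → obtuse
(72,75,21): 21²+72² = 5625 = 75² → right
(16,18,13): 13²+16² = 425 > 324 = 18² → acute
(80,325,315): 80²+315² = 105625 = 325² → right
(106,33,116): 33²+106² = 12325 < 13456 = 116² → obtuse
(583,495,308): 308²+495² = 339889 = 583² → right
3 of the 6 are right.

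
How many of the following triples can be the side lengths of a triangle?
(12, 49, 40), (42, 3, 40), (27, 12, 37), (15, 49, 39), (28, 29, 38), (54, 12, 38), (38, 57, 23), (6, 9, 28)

(12,40,49): 12+40 > 49 → valid
(3,40,42): 3+40 > 42 → valid
(12,27,37): 12+27 > 37 → valid
(15,39,49): 15+39 > 49 → valid
(28,29,38): 28+29 > 38 → valid
(12,38,54): 12+38 ≤ 54 → not valid
(23,38,57): 23+38 > 57 → valid
(6,9,28): 6+9 ≤ 28 → not valid
6 of the 8 triples form a triangle.

6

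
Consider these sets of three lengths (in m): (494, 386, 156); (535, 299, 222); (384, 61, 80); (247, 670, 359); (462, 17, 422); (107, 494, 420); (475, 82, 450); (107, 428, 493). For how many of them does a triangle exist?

4

(156,386,494): 156+386 > 494 → valid
(222,299,535): 222+299 ≤ 535 → not valid
(61,80,384): 61+80 ≤ 384 → not valid
(247,359,670): 247+359 ≤ 670 → not valid
(17,422,462): 17+422 ≤ 462 → not valid
(107,420,494): 107+420 > 494 → valid
(82,450,475): 82+450 > 475 → valid
(107,428,493): 107+428 > 493 → valid
4 of the 8 triples form a triangle.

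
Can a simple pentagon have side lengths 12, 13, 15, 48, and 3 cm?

No

For a pentagon, each side must be shorter than the sum of the others.
Here the longest side is 48, but the remaining 4 sides sum to only 43.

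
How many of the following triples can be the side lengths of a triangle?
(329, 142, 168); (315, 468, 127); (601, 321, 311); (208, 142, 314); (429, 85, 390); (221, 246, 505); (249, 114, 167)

4

(142,168,329): 142+168 ≤ 329 → not valid
(127,315,468): 127+315 ≤ 468 → not valid
(311,321,601): 311+321 > 601 → valid
(142,208,314): 142+208 > 314 → valid
(85,390,429): 85+390 > 429 → valid
(221,246,505): 221+246 ≤ 505 → not valid
(114,167,249): 114+167 > 249 → valid
4 of the 7 triples form a triangle.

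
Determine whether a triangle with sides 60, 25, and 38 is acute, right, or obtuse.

Compare the square of the longest side to the sum of squares of the other two: 25² + 38² = 2069 < 3600 = 60².

obtuse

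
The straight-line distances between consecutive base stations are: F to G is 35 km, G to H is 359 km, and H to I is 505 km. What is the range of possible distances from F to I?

The maximum is all hops collinear in one direction: 35 + 359 + 505 = 899.
The longest hop is 505; the others sum to 394. Folding the others back against it leaves at least 505 − 394 = 111.

111 ≤ FI ≤ 899 km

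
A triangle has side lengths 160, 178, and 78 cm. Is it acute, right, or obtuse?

Compare the square of the longest side to the sum of squares of the other two: 78² + 160² = 31684 = 178².

right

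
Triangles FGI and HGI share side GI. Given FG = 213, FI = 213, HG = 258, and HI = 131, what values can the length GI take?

From triangle FGI: |213 − 213| < GI < 213 + 213, i.e. 0 < GI < 426.
From triangle HGI: 127 < GI < 389.
Both must hold, so GI lies in the intersection.

127 < GI < 389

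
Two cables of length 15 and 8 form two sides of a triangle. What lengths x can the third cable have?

By the triangle inequality, x must be less than 15 + 8 = 23 and greater than |15 − 8| = 7.

7 < x < 23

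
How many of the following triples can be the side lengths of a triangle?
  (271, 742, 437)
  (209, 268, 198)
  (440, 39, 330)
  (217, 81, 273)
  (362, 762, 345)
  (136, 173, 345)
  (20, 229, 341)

(271,437,742): 271+437 ≤ 742 → not valid
(198,209,268): 198+209 > 268 → valid
(39,330,440): 39+330 ≤ 440 → not valid
(81,217,273): 81+217 > 273 → valid
(345,362,762): 345+362 ≤ 762 → not valid
(136,173,345): 136+173 ≤ 345 → not valid
(20,229,341): 20+229 ≤ 341 → not valid
2 of the 7 triples form a triangle.

2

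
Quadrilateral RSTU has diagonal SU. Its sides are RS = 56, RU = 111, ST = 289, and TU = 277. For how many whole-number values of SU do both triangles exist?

111

From triangle RSU: 55 < SU < 167.
From triangle TSU: 12 < SU < 566.
Intersection: 55 < SU < 167, so integers 56 through 166: 111 values.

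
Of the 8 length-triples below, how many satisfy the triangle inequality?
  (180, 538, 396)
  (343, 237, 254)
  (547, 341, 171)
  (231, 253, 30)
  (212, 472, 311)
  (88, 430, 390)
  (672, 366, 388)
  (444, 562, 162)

(180,396,538): 180+396 > 538 → valid
(237,254,343): 237+254 > 343 → valid
(171,341,547): 171+341 ≤ 547 → not valid
(30,231,253): 30+231 > 253 → valid
(212,311,472): 212+311 > 472 → valid
(88,390,430): 88+390 > 430 → valid
(366,388,672): 366+388 > 672 → valid
(162,444,562): 162+444 > 562 → valid
7 of the 8 triples form a triangle.

7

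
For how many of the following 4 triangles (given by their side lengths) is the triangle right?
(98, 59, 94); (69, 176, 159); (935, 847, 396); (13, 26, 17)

(98,59,94): 59²+94² = 12317 > 9604 = 98² → acute
(69,176,159): 69²+159² = 30042 < 30976 = 176² → obtuse
(935,847,396): 396²+847² = 874225 = 935² → right
(13,26,17): 13²+17² = 458 < 676 = 26² → obtuse
1 of the 4 is right.

1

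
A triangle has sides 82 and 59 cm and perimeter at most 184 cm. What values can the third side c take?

23 < c ≤ 43

Triangle inequality alone gives 23 < c < 141.
The perimeter condition gives c ≤ 184 − 82 − 59 = 43.
Intersecting the two: 23 < c ≤ 43.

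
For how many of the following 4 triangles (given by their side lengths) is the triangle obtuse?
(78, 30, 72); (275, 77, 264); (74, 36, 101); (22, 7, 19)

2

(78,30,72): 30²+72² = 6084 = 78² → right
(275,77,264): 77²+264² = 75625 = 275² → right
(74,36,101): 36²+74² = 6772 < 10201 = 101² → obtuse
(22,7,19): 7²+19² = 410 < 484 = 22² → obtuse
2 of the 4 are obtuse.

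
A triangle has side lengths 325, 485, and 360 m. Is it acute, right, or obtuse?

Compare the square of the longest side to the sum of squares of the other two: 325² + 360² = 235225 = 485².

right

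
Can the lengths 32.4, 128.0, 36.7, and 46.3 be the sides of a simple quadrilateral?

For a quadrilateral, each side must be shorter than the sum of the others.
Here the longest side is 128.0, but the remaining 3 sides sum to only 115.4.

No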